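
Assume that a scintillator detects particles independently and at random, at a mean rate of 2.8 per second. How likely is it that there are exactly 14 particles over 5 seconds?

0.1060

Over the interval, μ = 2.8 × 5 = 14 (5 seconds).
P(N = 14) = e^(−μ) μ^14/14! = e^(−14) · 14^14/87178291200 ≈ 0.1060.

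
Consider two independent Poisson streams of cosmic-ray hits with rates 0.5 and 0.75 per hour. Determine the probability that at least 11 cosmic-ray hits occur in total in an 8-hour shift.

0.4170

Independent Poisson processes superpose: combined rate λ = 0.5 + 0.75 = 1.25 per hour.
Over the interval, μ = 1.25 × 8 = 10 (an 8-hour shift = 8 hours).
P(N ≥ 11) = 1 − P(N ≤ 10) ≈ 0.4170.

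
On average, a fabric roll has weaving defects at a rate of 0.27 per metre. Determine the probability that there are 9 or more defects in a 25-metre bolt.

Over the interval, μ = 0.27 × 25 = 6.75 (a 25-metre bolt = 25 metres).
P(N ≥ 9) = 1 − P(N ≤ 8) = 1 − Σ_{j=0}^{8} e^(−μ) μ^j/j! ≈ 0.2389.

0.2389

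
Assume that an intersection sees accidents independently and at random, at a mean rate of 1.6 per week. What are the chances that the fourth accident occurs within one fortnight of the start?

0.3975

Over the interval, μ = 1.6 × 2 = 3.2 (a fortnight = 2 weeks).
The fourth arrival falls in the interval iff at least 4 events occur there: P(S_4 ≤ t) = P(N ≥ 4) = 1 − P(N ≤ 3) ≈ 0.3975.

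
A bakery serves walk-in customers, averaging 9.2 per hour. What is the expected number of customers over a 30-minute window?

4.6

E[N] = λt = 9.2 × 0.5 = 4.6 (a 30-minute window = 0.5 hours).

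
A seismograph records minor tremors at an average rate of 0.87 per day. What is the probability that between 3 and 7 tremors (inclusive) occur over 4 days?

Over the interval, μ = 0.87 × 4 = 3.48 (4 days).
P(3 ≤ N ≤ 7) = Σ_{j=3}^{7} e^(−3.48) · 3.48^j/j! ≈ 0.6495.

0.6495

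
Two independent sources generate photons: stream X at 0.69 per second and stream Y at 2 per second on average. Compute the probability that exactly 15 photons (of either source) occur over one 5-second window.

Independent Poisson processes superpose: combined rate λ = 0.69 + 2 = 2.69 per second.
Over the interval, μ = 2.69 × 5 = 13.45 (a 5-second window = 5 seconds).
P(N = 15) = e^(−13.45) · 13.45^15/15! ≈ 0.0940.

0.0940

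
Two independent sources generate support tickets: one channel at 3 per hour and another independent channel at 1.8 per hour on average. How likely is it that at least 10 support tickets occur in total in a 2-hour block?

0.4911

Independent Poisson processes superpose: combined rate λ = 3 + 1.8 = 4.8 per hour.
Over the interval, μ = 4.8 × 2 = 9.6 (a 2-hour block = 2 hours).
P(N ≥ 10) = 1 − P(N ≤ 9) ≈ 0.4911.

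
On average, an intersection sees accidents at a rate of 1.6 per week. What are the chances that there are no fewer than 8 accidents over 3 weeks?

Over the interval, μ = 1.6 × 3 = 4.8 (3 weeks).
P(N ≥ 8) = 1 − P(N ≤ 7) = 1 − Σ_{j=0}^{7} e^(−μ) μ^j/j! ≈ 0.1133.

0.1133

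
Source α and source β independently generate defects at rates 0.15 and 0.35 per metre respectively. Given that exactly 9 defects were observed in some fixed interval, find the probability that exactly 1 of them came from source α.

Given the total, each event is independently from source α with probability p = λ_α/(λ_α+λ_β) = 0.15/0.5 = 0.3000.
So K ~ Binomial(9, 0.15/0.5): P(K = 1) = C(9,1) · (0.15/0.5)^1 · (0.35/0.5)^8 ≈ 0.1556.

0.1556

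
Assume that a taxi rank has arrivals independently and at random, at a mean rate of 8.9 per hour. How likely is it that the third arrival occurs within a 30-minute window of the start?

0.8207

Over the interval, μ = 8.9 × 0.5 = 4.45 (a 30-minute window = 0.5 hours).
The third arrival falls in the interval iff at least 3 events occur there: P(S_3 ≤ t) = P(N ≥ 3) = 1 − P(N ≤ 2) ≈ 0.8207.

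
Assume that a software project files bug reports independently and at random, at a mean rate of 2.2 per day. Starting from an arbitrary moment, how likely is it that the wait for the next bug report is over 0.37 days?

The wait for the next event is exponential with rate λ = 2.2 per day.
P(T > 0.37) = e^(−λt) = e^(−2.2 × 0.37) = e^(−0.814) ≈ 0.4431.

0.4431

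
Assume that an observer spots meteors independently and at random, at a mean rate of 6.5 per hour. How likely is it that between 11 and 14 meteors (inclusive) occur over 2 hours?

Over the interval, μ = 6.5 × 2 = 13 (2 hours).
P(11 ≤ N ≤ 14) = Σ_{j=11}^{14} e^(−13) · 13^j/j! ≈ 0.4234.

0.4234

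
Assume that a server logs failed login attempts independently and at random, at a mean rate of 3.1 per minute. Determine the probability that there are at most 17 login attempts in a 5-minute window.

Over the interval, μ = 3.1 × 5 = 15.5 (a 5-minute window = 5 minutes).
P(N ≤ 17) = Σ_{j=0}^{17} e^(−μ) μ^j/j! ≈ 0.7052.

0.7052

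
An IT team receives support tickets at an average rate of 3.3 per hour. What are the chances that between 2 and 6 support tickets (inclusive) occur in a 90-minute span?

Over the interval, μ = 3.3 × 1.5 = 4.95 (a 90-minute span = 1.5 hours).
P(2 ≤ N ≤ 6) = Σ_{j=2}^{6} e^(−4.95) · 4.95^j/j! ≈ 0.7273.

0.7273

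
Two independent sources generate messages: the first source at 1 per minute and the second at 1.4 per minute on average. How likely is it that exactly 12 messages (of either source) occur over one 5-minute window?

0.1144

Independent Poisson processes superpose: combined rate λ = 1 + 1.4 = 2.4 per minute.
Over the interval, μ = 2.4 × 5 = 12 (a 5-minute window = 5 minutes).
P(N = 12) = e^(−12) · 12^12/12! ≈ 0.1144.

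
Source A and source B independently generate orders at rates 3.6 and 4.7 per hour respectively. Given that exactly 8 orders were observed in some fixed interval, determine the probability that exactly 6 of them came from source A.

0.0598

Given the total, each event is independently from source A with probability p = λ_A/(λ_A+λ_B) = 3.6/8.3 ≈ 0.4337.
So K ~ Binomial(8, 3.6/8.3): P(K = 6) = C(8,6) · (3.6/8.3)^6 · (4.7/8.3)^2 ≈ 0.0598.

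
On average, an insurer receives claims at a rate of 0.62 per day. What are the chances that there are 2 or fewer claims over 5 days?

Over the interval, μ = 0.62 × 5 = 3.1 (5 days).
P(N ≤ 2) = Σ_{j=0}^{2} e^(−μ) μ^j/j! ≈ 0.4012.

0.4012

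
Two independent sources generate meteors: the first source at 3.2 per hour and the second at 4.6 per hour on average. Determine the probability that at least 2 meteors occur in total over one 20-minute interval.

0.7326

Independent Poisson processes superpose: combined rate λ = 3.2 + 4.6 = 7.8 per hour.
Over the interval, μ = 7.8 × 1/3 = 2.6 (a 20-minute interval = 1/3 hours).
P(N ≥ 2) = 1 − P(N ≤ 1) ≈ 0.7326.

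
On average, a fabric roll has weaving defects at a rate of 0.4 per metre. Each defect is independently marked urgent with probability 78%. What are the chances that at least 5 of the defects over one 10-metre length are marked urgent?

Thinning: the defects that are marked urgent themselves form a Poisson process with rate 0.78 × 0.4 = 0.312 per metre.
Over the interval, μ = 0.312 × 10 = 3.12 (a 10-metre length = 10 metres).
P(N ≥ 5) = 1 − P(N ≤ 4) ≈ 0.2053.

0.2053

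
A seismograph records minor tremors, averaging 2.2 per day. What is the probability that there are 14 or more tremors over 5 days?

0.2187

Over the interval, μ = 2.2 × 5 = 11 (5 days).
P(N ≥ 14) = 1 − P(N ≤ 13) = 1 − Σ_{j=0}^{13} e^(−μ) μ^j/j! ≈ 0.2187.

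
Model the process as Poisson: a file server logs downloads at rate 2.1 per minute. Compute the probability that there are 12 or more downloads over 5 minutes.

Over the interval, μ = 2.1 × 5 = 10.5 (5 minutes).
P(N ≥ 12) = 1 − P(N ≤ 11) = 1 − Σ_{j=0}^{11} e^(−μ) μ^j/j! ≈ 0.3613.

0.3613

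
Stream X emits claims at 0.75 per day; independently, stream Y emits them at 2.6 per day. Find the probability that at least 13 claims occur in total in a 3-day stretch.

Independent Poisson processes superpose: combined rate λ = 0.75 + 2.6 = 3.35 per day.
Over the interval, μ = 3.35 × 3 = 10.05 (a 3-day stretch = 3 days).
P(N ≥ 13) = 1 − P(N ≤ 12) ≈ 0.2132.

0.2132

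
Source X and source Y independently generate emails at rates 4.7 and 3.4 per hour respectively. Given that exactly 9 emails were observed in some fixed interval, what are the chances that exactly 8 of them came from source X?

Given the total, each event is independently from source X with probability p = λ_X/(λ_X+λ_Y) = 4.7/8.1 ≈ 0.5802.
So K ~ Binomial(9, 4.7/8.1): P(K = 8) = C(9,8) · (4.7/8.1)^8 · (3.4/8.1)^1 ≈ 0.0485.

0.0485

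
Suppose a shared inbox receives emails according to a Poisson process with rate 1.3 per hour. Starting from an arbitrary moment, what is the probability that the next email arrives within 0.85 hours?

0.6688

Inter-arrival times are exponential with rate λ = 1.3 per hour.
P(T ≤ 0.85) = 1 − e^(−λt) = 1 − e^(−1.3 × 0.85) = 1 − e^(−1.105) ≈ 0.6688.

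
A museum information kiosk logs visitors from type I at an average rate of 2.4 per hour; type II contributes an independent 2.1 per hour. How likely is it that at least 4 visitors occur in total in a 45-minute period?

Independent Poisson processes superpose: combined rate λ = 2.4 + 2.1 = 4.5 per hour.
Over the interval, μ = 4.5 × 0.75 = 3.375 (a 45-minute period = 0.75 hours).
P(N ≥ 4) = 1 − P(N ≤ 3) ≈ 0.4362.

0.4362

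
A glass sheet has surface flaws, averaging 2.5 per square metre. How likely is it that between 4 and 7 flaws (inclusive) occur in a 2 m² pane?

Over the interval, μ = 2.5 × 2 = 5 (a 2 m² pane = 2 square metres).
P(4 ≤ N ≤ 7) = Σ_{j=4}^{7} e^(−5) · 5^j/j! ≈ 0.6016.

0.6016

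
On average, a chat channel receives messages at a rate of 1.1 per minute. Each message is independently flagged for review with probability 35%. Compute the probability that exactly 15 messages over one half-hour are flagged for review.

0.0640

Thinning: the messages that are flagged for review themselves form a Poisson process with rate 0.35 × 1.1 = 0.385 per minute.
Over the interval, μ = 0.385 × 30 = 11.55 (a half-hour = 30 minutes).
P(N = 15) = e^(−11.55) · 11.55^15/15! ≈ 0.0640.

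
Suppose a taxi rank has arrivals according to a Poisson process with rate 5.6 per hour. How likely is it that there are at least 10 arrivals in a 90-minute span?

Over the interval, μ = 5.6 × 1.5 = 8.4 (a 90-minute span = 1.5 hours).
P(N ≥ 10) = 1 − P(N ≤ 9) = 1 − Σ_{j=0}^{9} e^(−μ) μ^j/j! ≈ 0.3341.

0.3341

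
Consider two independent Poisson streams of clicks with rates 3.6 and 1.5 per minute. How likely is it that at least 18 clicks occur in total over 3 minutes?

Independent Poisson processes superpose: combined rate λ = 3.6 + 1.5 = 5.1 per minute.
Over the interval, μ = 5.1 × 3 = 15.3 (3 minutes).
P(N ≥ 18) = 1 − P(N ≤ 17) ≈ 0.2770.

0.2770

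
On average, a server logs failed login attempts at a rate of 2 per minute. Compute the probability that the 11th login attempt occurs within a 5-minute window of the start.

Over the interval, μ = 2 × 5 = 10 (a 5-minute window = 5 minutes).
The 11th arrival falls in the interval iff at least 11 events occur there: P(S_11 ≤ t) = P(N ≥ 11) = 1 − P(N ≤ 10) ≈ 0.4170.

0.4170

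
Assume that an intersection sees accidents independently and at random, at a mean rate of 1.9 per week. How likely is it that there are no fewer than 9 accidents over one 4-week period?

Over the interval, μ = 1.9 × 4 = 7.6 (a 4-week period = 4 weeks).
P(N ≥ 9) = 1 − P(N ≤ 8) = 1 − Σ_{j=0}^{8} e^(−μ) μ^j/j! ≈ 0.3518.

0.3518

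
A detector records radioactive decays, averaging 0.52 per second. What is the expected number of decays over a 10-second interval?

5.2

E[N] = λt = 0.52 × 10 = 5.2 (a 10-second interval = 10 seconds).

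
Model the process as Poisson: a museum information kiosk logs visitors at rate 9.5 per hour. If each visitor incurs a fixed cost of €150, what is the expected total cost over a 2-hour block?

€2850

E[N] = 9.5 × 2 = 19 (a 2-hour block = 2 hours); E[cost] = 19 × €150 = €2850.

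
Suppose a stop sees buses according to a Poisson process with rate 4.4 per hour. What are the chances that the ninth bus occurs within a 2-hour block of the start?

0.5177

Over the interval, μ = 4.4 × 2 = 8.8 (a 2-hour block = 2 hours).
The ninth arrival falls in the interval iff at least 9 events occur there: P(S_9 ≤ t) = P(N ≥ 9) = 1 − P(N ≤ 8) ≈ 0.5177.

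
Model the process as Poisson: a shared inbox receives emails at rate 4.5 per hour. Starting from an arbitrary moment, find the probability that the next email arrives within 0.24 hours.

0.6604

Inter-arrival times are exponential with rate λ = 4.5 per hour.
P(T ≤ 0.24) = 1 − e^(−λt) = 1 − e^(−4.5 × 0.24) = 1 − e^(−1.08) ≈ 0.6604.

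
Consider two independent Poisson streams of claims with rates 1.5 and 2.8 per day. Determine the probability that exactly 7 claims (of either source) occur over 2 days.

0.1271

Independent Poisson processes superpose: combined rate λ = 1.5 + 2.8 = 4.3 per day.
Over the interval, μ = 4.3 × 2 = 8.6 (2 days).
P(N = 7) = e^(−8.6) · 8.6^7/7! ≈ 0.1271.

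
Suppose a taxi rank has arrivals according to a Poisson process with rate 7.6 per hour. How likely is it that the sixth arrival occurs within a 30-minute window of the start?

0.1844

Over the interval, μ = 7.6 × 0.5 = 3.8 (a 30-minute window = 0.5 hours).
The sixth arrival falls in the interval iff at least 6 events occur there: P(S_6 ≤ t) = P(N ≥ 6) = 1 − P(N ≤ 5) ≈ 0.1844.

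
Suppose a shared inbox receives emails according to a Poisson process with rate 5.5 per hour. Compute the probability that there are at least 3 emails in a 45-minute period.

Over the interval, μ = 5.5 × 0.75 = 4.125 (a 45-minute period = 0.75 hours).
P(N ≥ 3) = 1 − P(N ≤ 2) = 1 − Σ_{j=0}^{2} e^(−μ) μ^j/j! ≈ 0.7796.

0.7796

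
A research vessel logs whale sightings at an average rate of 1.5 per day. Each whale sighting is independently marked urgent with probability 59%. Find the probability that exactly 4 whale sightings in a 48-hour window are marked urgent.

Thinning: the whale sightings that are marked urgent themselves form a Poisson process with rate 0.59 × 1.5 = 0.885 per day.
Over the interval, μ = 0.885 × 2 = 1.77 (a 48-hour window = 2 days).
P(N = 4) = e^(−1.77) · 1.77^4/4! ≈ 0.0697.

0.0697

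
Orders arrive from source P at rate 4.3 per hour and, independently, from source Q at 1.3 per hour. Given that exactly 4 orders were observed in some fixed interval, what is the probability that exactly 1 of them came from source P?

Given the total, each event is independently from source P with probability p = λ_P/(λ_P+λ_Q) = 4.3/5.6 ≈ 0.7679.
So K ~ Binomial(4, 4.3/5.6): P(K = 1) = C(4,1) · (4.3/5.6)^1 · (1.3/5.6)^3 ≈ 0.0384.

0.0384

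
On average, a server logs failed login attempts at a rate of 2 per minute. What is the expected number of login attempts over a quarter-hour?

30

E[N] = λt = 2 × 15 = 30 (a quarter-hour = 15 minutes).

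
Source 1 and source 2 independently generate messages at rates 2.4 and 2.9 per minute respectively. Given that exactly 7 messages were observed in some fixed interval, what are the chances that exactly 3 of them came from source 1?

Given the total, each event is independently from source 1 with probability p = λ_1/(λ_1+λ_2) = 2.4/5.3 ≈ 0.4528.
So K ~ Binomial(7, 2.4/5.3): P(K = 3) = C(7,3) · (2.4/5.3)^3 · (2.9/5.3)^4 ≈ 0.2913.

0.2913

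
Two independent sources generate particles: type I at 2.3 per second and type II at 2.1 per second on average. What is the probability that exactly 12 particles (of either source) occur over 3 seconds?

0.1081

Independent Poisson processes superpose: combined rate λ = 2.3 + 2.1 = 4.4 per second.
Over the interval, μ = 4.4 × 3 = 13.2 (3 seconds).
P(N = 12) = e^(−13.2) · 13.2^12/12! ≈ 0.1081.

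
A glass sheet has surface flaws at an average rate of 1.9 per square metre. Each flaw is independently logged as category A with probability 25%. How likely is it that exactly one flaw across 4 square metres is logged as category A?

0.2842

Thinning: the flaws that are logged as category A themselves form a Poisson process with rate 0.25 × 1.9 = 0.475 per square metre.
Over the interval, μ = 0.475 × 4 = 1.9 (4 square metres).
P(N = 1) = e^(−1.9) · 1.9^1/1! ≈ 0.2842.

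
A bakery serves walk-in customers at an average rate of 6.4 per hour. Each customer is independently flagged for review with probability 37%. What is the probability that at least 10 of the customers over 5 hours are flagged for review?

Thinning: the customers that are flagged for review themselves form a Poisson process with rate 0.37 × 6.4 = 2.368 per hour.
Over the interval, μ = 2.368 × 5 = 11.84 (5 hours).
P(N ≥ 10) = 1 − P(N ≤ 9) ≈ 0.7434.

0.7434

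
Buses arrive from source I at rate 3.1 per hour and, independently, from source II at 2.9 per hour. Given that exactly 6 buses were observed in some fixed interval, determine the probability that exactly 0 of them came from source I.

Given the total, each event is independently from source I with probability p = λ_I/(λ_I+λ_II) = 3.1/6 ≈ 0.5167.
So K ~ Binomial(6, 3.1/6): P(K = 0) = C(6,0) · (3.1/6)^0 · (2.9/6)^6 ≈ 0.0127.

0.0127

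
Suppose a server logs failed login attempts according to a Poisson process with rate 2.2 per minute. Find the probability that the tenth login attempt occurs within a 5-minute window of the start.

Over the interval, μ = 2.2 × 5 = 11 (a 5-minute window = 5 minutes).
The tenth arrival falls in the interval iff at least 10 events occur there: P(S_10 ≤ t) = P(N ≥ 10) = 1 − P(N ≤ 9) ≈ 0.6595.

0.6595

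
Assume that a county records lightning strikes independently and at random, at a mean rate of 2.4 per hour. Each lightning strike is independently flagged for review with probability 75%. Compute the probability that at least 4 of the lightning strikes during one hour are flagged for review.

0.1087

Thinning: the lightning strikes that are flagged for review themselves form a Poisson process with rate 0.75 × 2.4 = 1.8 per hour.
So μ = 1.8.
P(N ≥ 4) = 1 − P(N ≤ 3) ≈ 0.1087.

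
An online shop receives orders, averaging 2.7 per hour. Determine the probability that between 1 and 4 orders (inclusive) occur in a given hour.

0.7957

With mean μ = 2.7 per hour,
P(1 ≤ N ≤ 4) = Σ_{j=1}^{4} e^(−2.7) · 2.7^j/j! ≈ 0.7957.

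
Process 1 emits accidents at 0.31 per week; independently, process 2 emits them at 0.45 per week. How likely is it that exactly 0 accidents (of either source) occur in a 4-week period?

0.0478

Independent Poisson processes superpose: combined rate λ = 0.31 + 0.45 = 0.76 per week.
Over the interval, μ = 0.76 × 4 = 3.04 (a 4-week period = 4 weeks).
P(N = 0) = e^(−3.04) · 3.04^0/0! ≈ 0.0478.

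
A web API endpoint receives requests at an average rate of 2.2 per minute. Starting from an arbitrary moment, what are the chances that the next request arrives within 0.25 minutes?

Inter-arrival times are exponential with rate λ = 2.2 per minute.
P(T ≤ 0.25) = 1 − e^(−λt) = 1 − e^(−2.2 × 0.25) = 1 − e^(−0.55) ≈ 0.4231.

0.4231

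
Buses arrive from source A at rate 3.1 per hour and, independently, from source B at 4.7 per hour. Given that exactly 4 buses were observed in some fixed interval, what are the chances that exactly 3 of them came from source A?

0.1513

Given the total, each event is independently from source A with probability p = λ_A/(λ_A+λ_B) = 3.1/7.8 ≈ 0.3974.
So K ~ Binomial(4, 3.1/7.8): P(K = 3) = C(4,3) · (3.1/7.8)^3 · (4.7/7.8)^1 ≈ 0.1513.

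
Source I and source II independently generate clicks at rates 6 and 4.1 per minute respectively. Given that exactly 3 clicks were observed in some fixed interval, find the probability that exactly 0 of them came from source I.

0.0669

Given the total, each event is independently from source I with probability p = λ_I/(λ_I+λ_II) = 6/10.1 ≈ 0.5941.
So K ~ Binomial(3, 6/10.1): P(K = 0) = C(3,0) · (6/10.1)^0 · (4.1/10.1)^3 ≈ 0.0669.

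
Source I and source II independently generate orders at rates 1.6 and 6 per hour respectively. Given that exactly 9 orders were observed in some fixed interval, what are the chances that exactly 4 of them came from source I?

Given the total, each event is independently from source I with probability p = λ_I/(λ_I+λ_II) = 1.6/7.6 ≈ 0.2105.
So K ~ Binomial(9, 1.6/7.6): P(K = 4) = C(9,4) · (1.6/7.6)^4 · (6/7.6)^5 ≈ 0.0759.

0.0759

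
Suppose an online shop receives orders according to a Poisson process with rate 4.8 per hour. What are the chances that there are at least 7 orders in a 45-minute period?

0.0733

Over the interval, μ = 4.8 × 0.75 = 3.6 (a 45-minute period = 0.75 hours).
P(N ≥ 7) = 1 − P(N ≤ 6) = 1 − Σ_{j=0}^{6} e^(−μ) μ^j/j! ≈ 0.0733.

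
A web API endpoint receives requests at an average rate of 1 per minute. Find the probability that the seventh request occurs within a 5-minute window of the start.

Over the interval, μ = 1 × 5 = 5 (a 5-minute window = 5 minutes).
The seventh arrival falls in the interval iff at least 7 events occur there: P(S_7 ≤ t) = P(N ≥ 7) = 1 − P(N ≤ 6) ≈ 0.2378.

0.2378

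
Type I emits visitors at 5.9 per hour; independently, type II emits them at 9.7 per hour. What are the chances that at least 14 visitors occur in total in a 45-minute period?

0.2872

Independent Poisson processes superpose: combined rate λ = 5.9 + 9.7 = 15.6 per hour.
Over the interval, μ = 15.6 × 0.75 = 11.7 (a 45-minute period = 0.75 hours).
P(N ≥ 14) = 1 − P(N ≤ 13) ≈ 0.2872.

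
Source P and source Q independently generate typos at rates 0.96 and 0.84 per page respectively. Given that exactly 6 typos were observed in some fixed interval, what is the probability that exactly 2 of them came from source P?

Given the total, each event is independently from source P with probability p = λ_P/(λ_P+λ_Q) = 0.96/1.8 ≈ 0.5333.
So K ~ Binomial(6, 0.96/1.8): P(K = 2) = C(6,2) · (0.96/1.8)^2 · (0.84/1.8)^4 ≈ 0.2024.

0.2024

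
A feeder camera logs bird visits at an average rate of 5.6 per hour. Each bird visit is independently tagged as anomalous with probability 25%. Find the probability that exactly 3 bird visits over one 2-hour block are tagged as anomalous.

Thinning: the bird visits that are tagged as anomalous themselves form a Poisson process with rate 0.25 × 5.6 = 1.4 per hour.
Over the interval, μ = 1.4 × 2 = 2.8 (a 2-hour block = 2 hours).
P(N = 3) = e^(−2.8) · 2.8^3/3! ≈ 0.2225.

0.2225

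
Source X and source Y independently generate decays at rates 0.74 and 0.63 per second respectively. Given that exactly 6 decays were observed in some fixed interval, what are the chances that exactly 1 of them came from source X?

Given the total, each event is independently from source X with probability p = λ_X/(λ_X+λ_Y) = 0.74/1.37 ≈ 0.5401.
So K ~ Binomial(6, 0.74/1.37): P(K = 1) = C(6,1) · (0.74/1.37)^1 · (0.63/1.37)^5 ≈ 0.0666.

0.0666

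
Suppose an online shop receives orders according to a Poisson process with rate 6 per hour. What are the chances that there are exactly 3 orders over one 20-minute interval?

Over the interval, μ = 6 × 1/3 = 2 (a 20-minute interval = 1/3 hours).
P(N = 3) = e^(−μ) μ^3/3! = e^(−2) · 2^3/6 ≈ 0.1804.

0.1804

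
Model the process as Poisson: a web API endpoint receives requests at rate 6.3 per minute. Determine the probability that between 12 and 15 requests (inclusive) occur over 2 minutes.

Over the interval, μ = 6.3 × 2 = 12.6 (2 minutes).
P(12 ≤ N ≤ 15) = Σ_{j=12}^{15} e^(−12.6) · 12.6^j/j! ≈ 0.4029.

0.4029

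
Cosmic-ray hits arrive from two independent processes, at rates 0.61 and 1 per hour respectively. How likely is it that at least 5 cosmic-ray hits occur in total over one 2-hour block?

Independent Poisson processes superpose: combined rate λ = 0.61 + 1 = 1.61 per hour.
Over the interval, μ = 1.61 × 2 = 3.22 (a 2-hour block = 2 hours).
P(N ≥ 5) = 1 − P(N ≤ 4) ≈ 0.2230.

0.2230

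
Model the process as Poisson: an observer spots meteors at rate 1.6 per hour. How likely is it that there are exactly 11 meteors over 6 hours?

0.1083

Over the interval, μ = 1.6 × 6 = 9.6 (6 hours).
P(N = 11) = e^(−μ) μ^11/11! = e^(−9.6) · 9.6^11/39916800 ≈ 0.1083.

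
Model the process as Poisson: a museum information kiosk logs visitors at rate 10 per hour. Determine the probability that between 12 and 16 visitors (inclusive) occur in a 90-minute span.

Over the interval, μ = 10 × 1.5 = 15 (a 90-minute span = 1.5 hours).
P(12 ≤ N ≤ 16) = Σ_{j=12}^{16} e^(−15) · 15^j/j! ≈ 0.4794.

0.4794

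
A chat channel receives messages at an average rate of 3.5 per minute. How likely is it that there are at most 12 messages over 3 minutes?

0.7420

Over the interval, μ = 3.5 × 3 = 10.5 (3 minutes).
P(N ≤ 12) = Σ_{j=0}^{12} e^(−μ) μ^j/j! ≈ 0.7420.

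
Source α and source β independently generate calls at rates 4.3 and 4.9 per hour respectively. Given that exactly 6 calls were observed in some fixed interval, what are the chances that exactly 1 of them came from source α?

Given the total, each event is independently from source α with probability p = λ_α/(λ_α+λ_β) = 4.3/9.2 ≈ 0.4674.
So K ~ Binomial(6, 4.3/9.2): P(K = 1) = C(6,1) · (4.3/9.2)^1 · (4.9/9.2)^5 ≈ 0.1202.

0.1202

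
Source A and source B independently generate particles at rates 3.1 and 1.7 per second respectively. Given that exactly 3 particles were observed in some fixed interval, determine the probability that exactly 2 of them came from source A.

Given the total, each event is independently from source A with probability p = λ_A/(λ_A+λ_B) = 3.1/4.8 ≈ 0.6458.
So K ~ Binomial(3, 3.1/4.8): P(K = 2) = C(3,2) · (3.1/4.8)^2 · (1.7/4.8)^1 ≈ 0.4432.

0.4432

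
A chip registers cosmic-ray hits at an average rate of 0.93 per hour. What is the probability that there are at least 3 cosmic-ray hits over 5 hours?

0.8426

Over the interval, μ = 0.93 × 5 = 4.65 (5 hours).
P(N ≥ 3) = 1 − P(N ≤ 2) = 1 − Σ_{j=0}^{2} e^(−μ) μ^j/j! ≈ 0.8426.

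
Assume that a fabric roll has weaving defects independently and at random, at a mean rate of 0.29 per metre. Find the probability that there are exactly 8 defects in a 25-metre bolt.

Over the interval, μ = 0.29 × 25 = 7.25 (a 25-metre bolt = 25 metres).
P(N = 8) = e^(−μ) μ^8/8! = e^(−7.25) · 7.25^8/40320 ≈ 0.1344.

0.1344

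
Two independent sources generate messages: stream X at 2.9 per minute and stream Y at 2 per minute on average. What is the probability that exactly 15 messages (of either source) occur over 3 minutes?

Independent Poisson processes superpose: combined rate λ = 2.9 + 2 = 4.9 per minute.
Over the interval, μ = 4.9 × 3 = 14.7 (3 minutes).
P(N = 15) = e^(−14.7) · 14.7^15/15! ≈ 0.1021.

0.1021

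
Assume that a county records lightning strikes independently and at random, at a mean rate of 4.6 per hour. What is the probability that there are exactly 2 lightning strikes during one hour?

0.1063

With mean μ = 4.6 per hour,
P(N = 2) = e^(−μ) μ^2/2! = e^(−4.6) · 4.6^2/2 ≈ 0.1063.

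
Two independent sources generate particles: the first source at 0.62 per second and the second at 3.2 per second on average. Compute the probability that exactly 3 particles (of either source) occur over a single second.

0.2037

Independent Poisson processes superpose: combined rate λ = 0.62 + 3.2 = 3.82 per second.
So μ = 3.82.
P(N = 3) = e^(−3.82) · 3.82^3/3! ≈ 0.2037.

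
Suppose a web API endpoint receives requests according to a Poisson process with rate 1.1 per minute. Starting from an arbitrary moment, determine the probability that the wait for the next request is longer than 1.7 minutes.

The wait for the next event is exponential with rate λ = 1.1 per minute.
P(T > 1.7) = e^(−λt) = e^(−1.1 × 1.7) = e^(−1.87) ≈ 0.1541.

0.1541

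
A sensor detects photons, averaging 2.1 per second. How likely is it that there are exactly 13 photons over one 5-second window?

Over the interval, μ = 2.1 × 5 = 10.5 (a 5-second window = 5 seconds).
P(N = 13) = e^(−μ) μ^13/13! = e^(−10.5) · 10.5^13/6227020800 ≈ 0.0834.

0.0834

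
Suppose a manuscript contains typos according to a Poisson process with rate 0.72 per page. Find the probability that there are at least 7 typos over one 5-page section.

0.0733

Over the interval, μ = 0.72 × 5 = 3.6 (a 5-page section = 5 pages).
P(N ≥ 7) = 1 − P(N ≤ 6) = 1 − Σ_{j=0}^{6} e^(−μ) μ^j/j! ≈ 0.0733.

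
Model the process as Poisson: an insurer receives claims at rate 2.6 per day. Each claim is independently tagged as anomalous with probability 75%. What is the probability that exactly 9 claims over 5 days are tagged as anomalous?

Thinning: the claims that are tagged as anomalous themselves form a Poisson process with rate 0.75 × 2.6 = 1.95 per day.
Over the interval, μ = 1.95 × 5 = 9.75 (5 days).
P(N = 9) = e^(−9.75) · 9.75^9/9! ≈ 0.1279.

0.1279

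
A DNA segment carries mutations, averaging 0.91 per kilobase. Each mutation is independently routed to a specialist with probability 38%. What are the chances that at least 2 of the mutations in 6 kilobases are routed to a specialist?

Thinning: the mutations that are routed to a specialist themselves form a Poisson process with rate 0.38 × 0.91 = 0.3458 per kilobase.
Over the interval, μ = 0.3458 × 6 = 2.0748 (6 kilobases).
P(N ≥ 2) = 1 − P(N ≤ 1) ≈ 0.6139.

0.6139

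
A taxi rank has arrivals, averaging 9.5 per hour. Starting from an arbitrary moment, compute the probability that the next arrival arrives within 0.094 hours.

Inter-arrival times are exponential with rate λ = 9.5 per hour.
P(T ≤ 0.094) = 1 − e^(−λt) = 1 − e^(−9.5 × 0.094) = 1 − e^(−0.893) ≈ 0.5906.

0.5906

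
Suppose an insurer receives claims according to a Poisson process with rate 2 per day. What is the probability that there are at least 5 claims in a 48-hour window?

0.3712

Over the interval, μ = 2 × 2 = 4 (a 48-hour window = 2 days).
P(N ≥ 5) = 1 − P(N ≤ 4) = 1 − Σ_{j=0}^{4} e^(−μ) μ^j/j! ≈ 0.3712.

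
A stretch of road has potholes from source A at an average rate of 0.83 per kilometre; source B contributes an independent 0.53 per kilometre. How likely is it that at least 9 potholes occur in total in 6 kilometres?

Independent Poisson processes superpose: combined rate λ = 0.83 + 0.53 = 1.36 per kilometre.
Over the interval, μ = 1.36 × 6 = 8.16 (6 kilometres).
P(N ≥ 9) = 1 − P(N ≤ 8) ≈ 0.4298.

0.4298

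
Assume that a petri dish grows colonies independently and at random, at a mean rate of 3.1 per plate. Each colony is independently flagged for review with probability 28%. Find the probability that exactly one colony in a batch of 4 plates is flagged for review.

Thinning: the colonies that are flagged for review themselves form a Poisson process with rate 0.28 × 3.1 = 0.868 per plate.
Over the interval, μ = 0.868 × 4 = 3.472 (a batch of 4 plates = 4 plates).
P(N = 1) = e^(−3.472) · 3.472^1/1! ≈ 0.1078.

0.1078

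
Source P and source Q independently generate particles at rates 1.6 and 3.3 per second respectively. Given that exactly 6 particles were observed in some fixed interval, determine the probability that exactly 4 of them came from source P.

0.0773

Given the total, each event is independently from source P with probability p = λ_P/(λ_P+λ_Q) = 1.6/4.9 ≈ 0.3265.
So K ~ Binomial(6, 1.6/4.9): P(K = 4) = C(6,4) · (1.6/4.9)^4 · (3.3/4.9)^2 ≈ 0.0773.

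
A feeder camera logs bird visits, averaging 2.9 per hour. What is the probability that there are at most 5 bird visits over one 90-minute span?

Over the interval, μ = 2.9 × 1.5 = 4.35 (a 90-minute span = 1.5 hours).
P(N ≤ 5) = Σ_{j=0}^{5} e^(−μ) μ^j/j! ≈ 0.7283.

0.7283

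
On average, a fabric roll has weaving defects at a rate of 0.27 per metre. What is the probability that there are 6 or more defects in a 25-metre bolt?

Over the interval, μ = 0.27 × 25 = 6.75 (a 25-metre bolt = 25 metres).
P(N ≥ 6) = 1 − P(N ≤ 5) = 1 − Σ_{j=0}^{5} e^(−μ) μ^j/j! ≈ 0.6662.

0.6662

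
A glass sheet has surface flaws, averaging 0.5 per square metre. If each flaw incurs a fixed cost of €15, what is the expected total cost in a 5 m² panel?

€37.5

E[N] = 0.5 × 5 = 2.5 (a 5 m² panel = 5 square metres); E[cost] = 2.5 × €15 = €37.5.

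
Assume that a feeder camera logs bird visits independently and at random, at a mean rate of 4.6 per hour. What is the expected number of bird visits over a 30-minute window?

2.3

E[N] = λt = 4.6 × 0.5 = 2.3 (a 30-minute window = 0.5 hours).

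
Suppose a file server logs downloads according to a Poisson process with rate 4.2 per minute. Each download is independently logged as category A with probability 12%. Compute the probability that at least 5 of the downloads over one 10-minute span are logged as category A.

Thinning: the downloads that are logged as category A themselves form a Poisson process with rate 0.12 × 4.2 = 0.504 per minute.
Over the interval, μ = 0.504 × 10 = 5.04 (a 10-minute span = 10 minutes).
P(N ≥ 5) = 1 − P(N ≤ 4) ≈ 0.5665.

0.5665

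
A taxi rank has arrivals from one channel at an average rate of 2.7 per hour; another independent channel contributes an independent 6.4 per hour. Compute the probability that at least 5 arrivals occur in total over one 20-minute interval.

0.1904

Independent Poisson processes superpose: combined rate λ = 2.7 + 6.4 = 9.1 per hour.
Over the interval, μ = 9.1 × 1/3 ≈ 3.03333 (a 20-minute interval = 1/3 hours).
P(N ≥ 5) = 1 − P(N ≤ 4) ≈ 0.1904.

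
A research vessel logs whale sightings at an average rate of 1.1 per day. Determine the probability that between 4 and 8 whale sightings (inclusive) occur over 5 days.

Over the interval, μ = 1.1 × 5 = 5.5 (5 days).
P(4 ≤ N ≤ 8) = Σ_{j=4}^{8} e^(−5.5) · 5.5^j/j! ≈ 0.6927.

0.6927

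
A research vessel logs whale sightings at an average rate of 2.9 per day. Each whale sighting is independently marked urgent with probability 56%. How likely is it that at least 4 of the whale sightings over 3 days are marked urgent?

Thinning: the whale sightings that are marked urgent themselves form a Poisson process with rate 0.56 × 2.9 = 1.624 per day.
Over the interval, μ = 1.624 × 3 = 4.872 (3 days).
P(N ≥ 4) = 1 − P(N ≤ 3) ≈ 0.7165.

0.7165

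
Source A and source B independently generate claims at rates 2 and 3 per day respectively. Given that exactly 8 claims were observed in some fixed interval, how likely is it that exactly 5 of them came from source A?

0.1239

Given the total, each event is independently from source A with probability p = λ_A/(λ_A+λ_B) = 2/5 = 0.4000.
So K ~ Binomial(8, 2/5): P(K = 5) = C(8,5) · (2/5)^5 · (3/5)^3 ≈ 0.1239.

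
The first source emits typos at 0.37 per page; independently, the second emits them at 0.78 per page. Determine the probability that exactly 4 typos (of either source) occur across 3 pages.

Independent Poisson processes superpose: combined rate λ = 0.37 + 0.78 = 1.15 per page.
Over the interval, μ = 1.15 × 3 = 3.45 (3 pages).
P(N = 4) = e^(−3.45) · 3.45^4/4! ≈ 0.1874.

0.1874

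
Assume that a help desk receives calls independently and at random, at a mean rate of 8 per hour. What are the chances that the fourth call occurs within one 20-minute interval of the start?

0.2786

Over the interval, μ = 8 × 1/3 ≈ 2.66667 (a 20-minute interval = 1/3 hours).
The fourth arrival falls in the interval iff at least 4 events occur there: P(S_4 ≤ t) = P(N ≥ 4) = 1 − P(N ≤ 3) ≈ 0.2786.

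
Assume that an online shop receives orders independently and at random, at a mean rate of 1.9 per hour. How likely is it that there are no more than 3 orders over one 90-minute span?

0.6808

Over the interval, μ = 1.9 × 1.5 = 2.85 (a 90-minute span = 1.5 hours).
P(N ≤ 3) = Σ_{j=0}^{3} e^(−μ) μ^j/j! ≈ 0.6808.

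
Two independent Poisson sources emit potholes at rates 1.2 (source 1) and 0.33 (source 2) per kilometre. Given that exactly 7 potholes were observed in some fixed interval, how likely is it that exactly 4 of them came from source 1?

0.1329

Given the total, each event is independently from source 1 with probability p = λ_1/(λ_1+λ_2) = 1.2/1.53 ≈ 0.7843.
So K ~ Binomial(7, 1.2/1.53): P(K = 4) = C(7,4) · (1.2/1.53)^4 · (0.33/1.53)^3 ≈ 0.1329.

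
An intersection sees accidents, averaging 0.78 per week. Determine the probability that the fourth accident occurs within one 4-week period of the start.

0.3796

Over the interval, μ = 0.78 × 4 = 3.12 (a 4-week period = 4 weeks).
The fourth arrival falls in the interval iff at least 4 events occur there: P(S_4 ≤ t) = P(N ≥ 4) = 1 − P(N ≤ 3) ≈ 0.3796.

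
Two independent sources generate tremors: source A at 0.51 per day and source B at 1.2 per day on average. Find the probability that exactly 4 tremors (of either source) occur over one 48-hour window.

0.1865

Independent Poisson processes superpose: combined rate λ = 0.51 + 1.2 = 1.71 per day.
Over the interval, μ = 1.71 × 2 = 3.42 (a 48-hour window = 2 days).
P(N = 4) = e^(−3.42) · 3.42^4/4! ≈ 0.1865.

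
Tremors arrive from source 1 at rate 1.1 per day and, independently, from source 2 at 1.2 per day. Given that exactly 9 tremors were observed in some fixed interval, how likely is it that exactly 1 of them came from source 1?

Given the total, each event is independently from source 1 with probability p = λ_1/(λ_1+λ_2) = 1.1/2.3 ≈ 0.4783.
So K ~ Binomial(9, 1.1/2.3): P(K = 1) = C(9,1) · (1.1/2.3)^1 · (1.2/2.3)^8 ≈ 0.0236.

0.0236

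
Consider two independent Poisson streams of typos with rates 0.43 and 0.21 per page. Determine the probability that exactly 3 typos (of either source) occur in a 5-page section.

0.2226

Independent Poisson processes superpose: combined rate λ = 0.43 + 0.21 = 0.64 per page.
Over the interval, μ = 0.64 × 5 = 3.2 (a 5-page section = 5 pages).
P(N = 3) = e^(−3.2) · 3.2^3/3! ≈ 0.2226.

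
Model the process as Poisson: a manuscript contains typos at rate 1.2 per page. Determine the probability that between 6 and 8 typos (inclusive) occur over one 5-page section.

Over the interval, μ = 1.2 × 5 = 6 (a 5-page section = 5 pages).
P(6 ≤ N ≤ 8) = Σ_{j=6}^{8} e^(−6) · 6^j/j! ≈ 0.4016.

0.4016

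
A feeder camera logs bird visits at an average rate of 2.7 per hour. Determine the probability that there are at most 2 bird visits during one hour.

With mean μ = 2.7 per hour,
P(N ≤ 2) = Σ_{j=0}^{2} e^(−μ) μ^j/j! ≈ 0.4936.

0.4936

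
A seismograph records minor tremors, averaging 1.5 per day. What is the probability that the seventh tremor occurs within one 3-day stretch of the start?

0.1689

Over the interval, μ = 1.5 × 3 = 4.5 (a 3-day stretch = 3 days).
The seventh arrival falls in the interval iff at least 7 events occur there: P(S_7 ≤ t) = P(N ≥ 7) = 1 − P(N ≤ 6) ≈ 0.1689.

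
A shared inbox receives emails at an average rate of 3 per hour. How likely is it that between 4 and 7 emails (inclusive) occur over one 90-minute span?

0.5711

Over the interval, μ = 3 × 1.5 = 4.5 (a 90-minute span = 1.5 hours).
P(4 ≤ N ≤ 7) = Σ_{j=4}^{7} e^(−4.5) · 4.5^j/j! ≈ 0.5711.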